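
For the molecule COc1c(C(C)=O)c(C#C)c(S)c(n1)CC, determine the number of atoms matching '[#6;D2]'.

Check the 16 heavy atoms by environment: 1× n (aromatic, D2) → no; 5× c (aromatic, D3) → no; 1× S (D1) → no; 1× C (D3) → no; 1× O (D1) → no; 4× C (D1) → no; 2× C (D2) → match; 1× O (D2) → no.
That gives 2 matching atoms.

2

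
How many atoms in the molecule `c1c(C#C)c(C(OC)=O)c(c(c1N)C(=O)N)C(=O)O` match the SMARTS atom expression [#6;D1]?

2

The query [#6;D1] means: carbon bonded to exactly one heavy atom.
Check the 19 heavy atoms by environment: 5× c (aromatic, D3) → no; 1× c (aromatic, D2) → no; 2× N (D1) → no; 3× C (D3) → no; 4× O (D1) → no; 1× C (D2) → no; 2× C (D1) → match; 1× O (D2) → no.
That gives 2 matching atoms.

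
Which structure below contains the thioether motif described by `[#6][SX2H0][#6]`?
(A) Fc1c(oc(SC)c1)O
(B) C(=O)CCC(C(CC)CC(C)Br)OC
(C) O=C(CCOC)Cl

[#6][SX2H0][#6] describes an aliphatic sulfur bridging two carbons with no H on the sulfur (a thioether).
(A) contains a methylthio ether (-SCH3), which satisfies every atom and bond constraint.
(B) has a methoxy ether (-OCH3) but the bridging atom is O, not S.
(C) has a methoxy ether (-OCH3) but the bridging atom is O, not S.
So the answer is (A).

A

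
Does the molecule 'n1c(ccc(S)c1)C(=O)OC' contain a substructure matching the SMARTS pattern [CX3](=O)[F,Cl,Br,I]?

No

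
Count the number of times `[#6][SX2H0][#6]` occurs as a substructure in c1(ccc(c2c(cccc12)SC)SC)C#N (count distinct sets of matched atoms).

2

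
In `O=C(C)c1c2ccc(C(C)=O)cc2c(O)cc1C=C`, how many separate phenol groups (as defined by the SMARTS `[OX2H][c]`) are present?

1

[OX2H][c] is the SMARTS for a phenol: a hydroxyl oxygen attached to an aromatic carbon.
Exactly one fragment in the molecule meets all constraints, giving 1 match.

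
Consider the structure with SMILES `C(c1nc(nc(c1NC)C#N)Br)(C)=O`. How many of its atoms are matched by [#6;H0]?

6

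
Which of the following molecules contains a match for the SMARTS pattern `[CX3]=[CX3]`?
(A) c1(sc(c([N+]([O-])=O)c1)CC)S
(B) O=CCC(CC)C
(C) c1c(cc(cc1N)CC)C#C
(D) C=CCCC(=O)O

D

[CX3]=[CX3] describes a non-aromatic C=C double bond between two sp2 carbons (an alkene).
(A) has an ethyl group (-CH2CH3) but its C-C bond is a single bond between CX4 carbons, not CX3=CX3.
(B) has an ethyl group (-CH2CH3) but its C-C bond is a single bond between CX4 carbons, not CX3=CX3.
(C) has an ethyl group (-CH2CH3) but its C-C bond is a single bond between CX4 carbons, not CX3=CX3.
(D) contains a vinyl group (-CH=CH2), which satisfies every atom and bond constraint.
So the answer is (D).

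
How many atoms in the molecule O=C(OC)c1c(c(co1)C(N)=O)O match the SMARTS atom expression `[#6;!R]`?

3

Check the 13 heavy atoms by environment: 1× o (aromatic, in 5-ring) → no; 4× c (aromatic, in 5-ring) → no; 3× C (acyclic) → match; 4× O (acyclic) → no; 1× N (acyclic) → no.
That gives 3 matching atoms.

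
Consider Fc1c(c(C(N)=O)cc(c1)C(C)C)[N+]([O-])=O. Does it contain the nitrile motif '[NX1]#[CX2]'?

The pattern [NX1]#[CX2] describes a nitrogen triple-bonded to a two-connected carbon — a nitrile.
The closest candidate here is a primary amide (-C(=O)NH2), but the nitrogen is NX3, not NX1. No other fragment satisfies the full query, so there is no match.

No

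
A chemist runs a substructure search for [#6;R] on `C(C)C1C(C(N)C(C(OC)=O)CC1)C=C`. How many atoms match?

6

The query [#6;R] means: carbon that is part of a ring.
Check the 15 heavy atoms by environment: 6× C (in 6-ring) → match; 6× C (acyclic) → no; 1× N (acyclic) → no; 2× O (acyclic) → no.
That gives 6 matching atoms.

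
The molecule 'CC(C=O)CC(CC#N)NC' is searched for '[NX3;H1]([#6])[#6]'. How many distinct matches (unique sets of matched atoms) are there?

[NX3;H1]([#6])[#6] is the SMARTS for a secondary amine: a trivalent nitrogen with one H, bonded to two carbons.
Exactly one fragment in the molecule meets all constraints, giving 1 match.

1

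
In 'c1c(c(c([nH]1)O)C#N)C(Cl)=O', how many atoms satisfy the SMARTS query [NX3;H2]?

0

The query [NX3;H2] means: aliphatic N with 3 total connections, two of them H — an -NH2 nitrogen (amine or amide).
Check the 11 heavy atoms by environment: 1× n (aromatic, H1, X3) → no; 3× c (aromatic, H0, X3) → no; 1× c (aromatic, H1, X3) → no; 1× C (H0, X3) → no; 1× O (H0, X1) → no; 1× Cl (H0, X1) → no; 1× C (H0, X2) → no; 1× N (H0, X1) → no; 1× O (H1, X2) → no.
No environment satisfies the query, so 0 matching atoms.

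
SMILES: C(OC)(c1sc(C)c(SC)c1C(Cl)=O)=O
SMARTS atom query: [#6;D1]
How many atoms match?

3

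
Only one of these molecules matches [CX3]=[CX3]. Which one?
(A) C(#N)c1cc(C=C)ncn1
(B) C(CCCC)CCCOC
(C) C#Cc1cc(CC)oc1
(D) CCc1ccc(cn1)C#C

A

[CX3]=[CX3] describes a non-aromatic C=C double bond between two sp2 carbons (an alkene).
(A) contains a vinyl group (-CH=CH2), which satisfies every atom and bond constraint.
(B) has an ethyl group (-CH2CH3) but its C-C bond is a single bond between CX4 carbons, not CX3=CX3.
(C) has an ethyl group (-CH2CH3) but its C-C bond is a single bond between CX4 carbons, not CX3=CX3.
(D) has an ethyl group (-CH2CH3) but its C-C bond is a single bond between CX4 carbons, not CX3=CX3.
So the answer is (A).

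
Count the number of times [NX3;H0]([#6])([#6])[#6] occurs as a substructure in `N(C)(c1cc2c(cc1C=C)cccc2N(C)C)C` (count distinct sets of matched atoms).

2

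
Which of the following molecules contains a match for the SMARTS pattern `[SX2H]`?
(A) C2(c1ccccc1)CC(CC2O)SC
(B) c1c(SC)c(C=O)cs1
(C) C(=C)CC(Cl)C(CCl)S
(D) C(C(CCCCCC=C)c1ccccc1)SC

C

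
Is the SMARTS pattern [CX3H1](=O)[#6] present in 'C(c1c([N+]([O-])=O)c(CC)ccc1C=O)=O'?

The pattern [CX3H1](=O)[#6] describes an sp2 carbon with one H, double-bonded to O and single-bonded to carbon — an aldehyde.
The molecule carries an aldehyde (-CHO), whose atoms satisfy every constraint of the query, so the pattern matches.

Yes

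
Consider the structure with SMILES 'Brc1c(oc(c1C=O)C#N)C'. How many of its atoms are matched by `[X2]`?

2

The query [X2] means: any atom with exactly two total connections (bonds + H).
Check the 11 heavy atoms by environment: 1× o (aromatic, X2) → match; 4× c (aromatic, X3) → no; 1× C (X4) → no; 1× C (X2) → match; 1× N (X1) → no; 1× C (X3) → no; 1× O (X1) → no; 1× Br (X1) → no.
Summing the matching environments: 1 + 1 = 2 matching atoms.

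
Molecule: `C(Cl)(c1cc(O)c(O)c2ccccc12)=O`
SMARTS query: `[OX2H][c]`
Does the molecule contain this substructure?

Yes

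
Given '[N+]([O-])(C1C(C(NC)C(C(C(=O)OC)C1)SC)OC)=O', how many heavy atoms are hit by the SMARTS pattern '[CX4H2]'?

1

The query [CX4H2] means: sp3 carbon (X4) with exactly two hydrogens.
Check the 19 heavy atoms by environment: 5× C (H1, X4) → no; 1× C (H2, X4) → match; 1× N (charge +1, H0, X3) → no; 1× O (charge -1, H0, X1) → no; 2× O (H0, X1) → no; 1× C (H0, X3) → no; 2× O (H0, X2) → no; 4× C (H3, X4) → no; 1× N (H1, X3) → no; 1× S (H0, X2) → no.
That gives 1 matching atom.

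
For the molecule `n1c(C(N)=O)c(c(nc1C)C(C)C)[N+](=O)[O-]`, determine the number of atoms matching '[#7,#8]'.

7

The query [#7,#8] means: nitrogen or oxygen (comma = OR).
Check the 16 heavy atoms by environment: 2× n (aromatic) → match; 4× c (aromatic) → no; 5× C → no; 1× N (charge +1) → match; 1× O (charge -1) → match; 2× O → match; 1× N → match.
Summing the matching environments: 2 + 1 + 1 + 2 + 1 = 7 matching atoms.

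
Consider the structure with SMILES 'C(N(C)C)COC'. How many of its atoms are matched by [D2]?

The query [D2] means: atom with exactly two heavy-atom neighbours.
Check the 7 heavy atoms by environment: 2× C (D2) → match; 1× N (D3) → no; 3× C (D1) → no; 1× O (D2) → match.
Summing the matching environments: 2 + 1 = 3 matching atoms.

3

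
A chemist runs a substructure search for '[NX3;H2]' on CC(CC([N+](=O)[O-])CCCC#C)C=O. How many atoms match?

0

The query [NX3;H2] means: aliphatic N with 3 total connections, two of them H — an -NH2 nitrogen (amine or amide).
Check the 14 heavy atoms by environment: 4× C (H2, X4) → no; 2× C (H1, X4) → no; 1× C (H3, X4) → no; 1× C (H0, X2) → no; 1× C (H1, X2) → no; 1× C (H1, X3) → no; 2× O (H0, X1) → no; 1× N (charge +1, H0, X3) → no; 1× O (charge -1, H0, X1) → no.
No environment satisfies the query, so 0 matching atoms.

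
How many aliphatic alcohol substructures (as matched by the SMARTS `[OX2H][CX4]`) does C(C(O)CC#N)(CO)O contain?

3

[OX2H][CX4] is the SMARTS for an aliphatic alcohol: a hydroxyl oxygen bound to an sp3 (X4) carbon.
The molecule carries 3 separate instances of a hydroxyl group (-OH) meeting every constraint; each maps to a distinct set of atoms, giving 3 matches.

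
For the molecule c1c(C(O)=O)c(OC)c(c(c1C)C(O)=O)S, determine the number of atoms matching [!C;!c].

6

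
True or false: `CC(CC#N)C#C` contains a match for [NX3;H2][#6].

The pattern [NX3;H2][#6] describes a trivalent nitrogen with two H attached to carbon — a primary amine.
The closest candidate here is a nitrile (-C#N), but the nitrogen is NX1 (triple-bonded), not NX3 with two H. No other fragment satisfies the full query, so there is no match.

False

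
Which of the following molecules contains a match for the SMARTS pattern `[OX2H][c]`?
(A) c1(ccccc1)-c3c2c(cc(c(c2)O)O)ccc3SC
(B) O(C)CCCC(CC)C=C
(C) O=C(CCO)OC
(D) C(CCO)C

A

[OX2H][c] describes a hydroxyl oxygen attached to an aromatic carbon (a phenol).
(A) contains a hydroxyl group (-OH), which satisfies every atom and bond constraint.
(B) has a methoxy ether (-OCH3) but the oxygen has H0, not H1.
(C) has a hydroxyl group (-OH) but the -OH is on an aliphatic carbon, not an aromatic c.
(D) has a hydroxyl group (-OH) but the -OH is on an aliphatic carbon, not an aromatic c.
So the answer is (A).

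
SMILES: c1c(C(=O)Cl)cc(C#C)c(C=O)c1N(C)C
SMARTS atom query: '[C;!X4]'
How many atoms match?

4

Check the 16 heavy atoms by environment: 6× c (aromatic, X3) → no; 2× C (X3) → match; 2× O (X1) → no; 1× Cl (X1) → no; 2× C (X2) → match; 1× N (X3) → no; 2× C (X4) → no.
Summing the matching environments: 2 + 2 = 4 matching atoms.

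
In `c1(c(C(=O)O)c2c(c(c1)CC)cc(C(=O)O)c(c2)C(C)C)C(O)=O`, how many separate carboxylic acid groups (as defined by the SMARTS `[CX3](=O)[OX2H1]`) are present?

3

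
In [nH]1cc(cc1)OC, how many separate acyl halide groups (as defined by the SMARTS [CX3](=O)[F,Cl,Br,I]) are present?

0

[CX3](=O)[F,Cl,Br,I] is the SMARTS for an acyl halide: a carbonyl carbon bonded to a halogen.
No fragment in the molecule satisfies every constraint, giving 0 matches.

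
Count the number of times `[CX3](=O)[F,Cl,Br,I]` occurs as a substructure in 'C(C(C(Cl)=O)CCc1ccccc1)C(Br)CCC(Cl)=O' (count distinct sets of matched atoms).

[CX3](=O)[F,Cl,Br,I] is the SMARTS for an acyl halide: a carbonyl carbon bonded to a halogen.
The molecule carries 2 separate instances of an acyl chloride (-C(=O)Cl) meeting every constraint; each maps to a distinct set of atoms, giving 2 matches.

2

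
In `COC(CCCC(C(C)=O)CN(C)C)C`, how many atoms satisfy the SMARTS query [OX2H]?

Check the 15 heavy atoms by environment: 5× C (H3, X4) → no; 2× C (H1, X4) → no; 4× C (H2, X4) → no; 1× C (H0, X3) → no; 1× O (H0, X1) → no; 1× O (H0, X2) → no; 1× N (H0, X3) → no.
No environment satisfies the query, so 0 matching atoms.

0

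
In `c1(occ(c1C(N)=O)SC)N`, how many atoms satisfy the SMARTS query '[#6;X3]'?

5

Check the 11 heavy atoms by environment: 1× o (aromatic, X2) → no; 4× c (aromatic, X3) → match; 1× C (X3) → match; 1× O (X1) → no; 2× N (X3) → no; 1× S (X2) → no; 1× C (X4) → no.
Summing the matching environments: 4 + 1 = 5 matching atoms.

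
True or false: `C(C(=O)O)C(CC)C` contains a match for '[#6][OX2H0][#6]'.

The pattern [#6][OX2H0][#6] describes an aliphatic oxygen bridging two carbons with no H on the oxygen — an ether.
The closest candidate here is a carboxylic acid group (-C(=O)OH), but the -OH oxygen has H1; the =O is OX1, not OX2. No other fragment satisfies the full query, so there is no match.

False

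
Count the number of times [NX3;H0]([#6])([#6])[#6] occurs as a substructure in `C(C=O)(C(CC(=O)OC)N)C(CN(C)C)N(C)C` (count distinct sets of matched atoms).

2

[NX3;H0]([#6])([#6])[#6] is the SMARTS for a tertiary amine: a trivalent nitrogen with no H, bonded to three carbons.
The molecule carries 2 separate instances of a dimethylamino group (-N(CH3)2) meeting every constraint; each maps to a distinct set of atoms, giving 2 matches.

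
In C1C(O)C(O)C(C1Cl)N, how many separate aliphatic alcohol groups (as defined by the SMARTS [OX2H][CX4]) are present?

[OX2H][CX4] is the SMARTS for an aliphatic alcohol: a hydroxyl oxygen bound to an sp3 (X4) carbon.
The molecule carries 2 separate instances of a hydroxyl group (-OH) meeting every constraint; each maps to a distinct set of atoms, giving 2 matches.

2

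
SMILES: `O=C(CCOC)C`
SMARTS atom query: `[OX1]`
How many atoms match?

1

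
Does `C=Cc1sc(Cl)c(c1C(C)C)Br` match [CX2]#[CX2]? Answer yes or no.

The pattern [CX2]#[CX2] describes a carbon-carbon triple bond — an alkyne.
The closest candidate here is a vinyl group (-CH=CH2), but the C=C is a double bond; both carbons are CX3, not CX2. No other fragment satisfies the full query, so there is no match.

No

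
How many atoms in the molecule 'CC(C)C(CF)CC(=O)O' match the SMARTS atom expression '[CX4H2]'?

The query [CX4H2] means: sp3 carbon (X4) with exactly two hydrogens.
Check the 10 heavy atoms by environment: 2× C (H2, X4) → match; 2× C (H1, X4) → no; 1× F (H0, X1) → no; 1× C (H0, X3) → no; 1× O (H0, X1) → no; 1× O (H1, X2) → no; 2× C (H3, X4) → no.
That gives 2 matching atoms.

2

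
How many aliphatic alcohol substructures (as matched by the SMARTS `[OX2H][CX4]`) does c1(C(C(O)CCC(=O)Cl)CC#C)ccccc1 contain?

1

[OX2H][CX4] is the SMARTS for an aliphatic alcohol: a hydroxyl oxygen bound to an sp3 (X4) carbon.
Exactly one fragment in the molecule meets all constraints, giving 1 match.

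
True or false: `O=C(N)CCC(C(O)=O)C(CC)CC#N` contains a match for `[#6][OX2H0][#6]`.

The pattern [#6][OX2H0][#6] describes an aliphatic oxygen bridging two carbons with no H on the oxygen — an ether.
The closest candidate here is a carboxylic acid group (-C(=O)OH), but the -OH oxygen has H1; the =O is OX1, not OX2. No other fragment satisfies the full query, so there is no match.

False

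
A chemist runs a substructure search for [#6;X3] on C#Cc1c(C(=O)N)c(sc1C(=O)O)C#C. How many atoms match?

6

Check the 15 heavy atoms by environment: 1× s (aromatic, X2) → no; 4× c (aromatic, X3) → match; 2× C (X3) → match; 2× O (X1) → no; 1× O (X2) → no; 1× N (X3) → no; 4× C (X2) → no.
Summing the matching environments: 4 + 2 = 6 matching atoms.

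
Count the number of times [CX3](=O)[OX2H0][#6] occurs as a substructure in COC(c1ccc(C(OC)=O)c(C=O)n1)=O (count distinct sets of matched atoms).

[CX3](=O)[OX2H0][#6] is the SMARTS for an ester: a carbonyl carbon bonded to an oxygen that is itself bonded to carbon (no H on that O).
The molecule carries 2 separate instances of a methyl-ester group (-C(=O)OCH3) meeting every constraint; each maps to a distinct set of atoms, giving 2 matches.

2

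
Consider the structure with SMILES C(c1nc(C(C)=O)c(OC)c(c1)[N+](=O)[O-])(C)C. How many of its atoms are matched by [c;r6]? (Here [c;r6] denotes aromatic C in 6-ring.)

5

The query [c;r6] means: aromatic carbon that belongs to a six-membered ring.
Check the 17 heavy atoms by environment: 1× n (aromatic, in 6-ring) → no; 5× c (aromatic, in 6-ring) → match; 6× C (acyclic) → no; 3× O (acyclic) → no; 1× N (charge +1, acyclic) → no; 1× O (charge -1, acyclic) → no.
That gives 5 matching atoms.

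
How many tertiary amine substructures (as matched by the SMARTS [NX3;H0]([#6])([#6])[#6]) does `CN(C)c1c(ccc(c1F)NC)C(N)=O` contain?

1

[NX3;H0]([#6])([#6])[#6] is the SMARTS for a tertiary amine: a trivalent nitrogen with no H, bonded to three carbons.
Exactly one fragment in the molecule meets all constraints, giving 1 match.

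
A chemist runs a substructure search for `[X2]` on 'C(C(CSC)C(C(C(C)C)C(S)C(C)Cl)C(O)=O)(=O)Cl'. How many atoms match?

The query [X2] means: any atom with exactly two total connections (bonds + H).
Check the 20 heavy atoms by environment: 11× C (X4) → no; 2× Cl (X1) → no; 2× S (X2) → match; 2× C (X3) → no; 2× O (X1) → no; 1× O (X2) → match.
Summing the matching environments: 2 + 1 = 3 matching atoms.

3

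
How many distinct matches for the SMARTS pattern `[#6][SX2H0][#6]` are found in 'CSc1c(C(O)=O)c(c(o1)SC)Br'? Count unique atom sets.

2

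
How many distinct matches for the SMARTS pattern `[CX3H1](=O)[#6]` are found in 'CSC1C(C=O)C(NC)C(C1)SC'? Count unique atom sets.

1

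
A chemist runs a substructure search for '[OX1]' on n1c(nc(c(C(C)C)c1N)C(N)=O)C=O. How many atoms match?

2

The query [OX1] means: aliphatic oxygen with one total connection — typically a carbonyl =O or an oxide.
Check the 15 heavy atoms by environment: 2× n (aromatic, X2) → no; 4× c (aromatic, X3) → no; 2× C (X3) → no; 2× O (X1) → match; 2× N (X3) → no; 3× C (X4) → no.
That gives 2 matching atoms.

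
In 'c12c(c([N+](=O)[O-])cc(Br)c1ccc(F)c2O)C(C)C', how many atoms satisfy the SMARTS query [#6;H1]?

4

The query [#6;H1] means: any carbon bearing exactly one hydrogen.
Check the 19 heavy atoms by environment: 7× c (aromatic, H0) → no; 3× c (aromatic, H1) → match; 1× O (H1) → no; 1× F (H0) → no; 1× C (H1) → match; 2× C (H3) → no; 1× Br (H0) → no; 1× N (charge +1, H0) → no; 1× O (charge -1, H0) → no; 1× O (H0) → no.
Summing the matching environments: 3 + 1 = 4 matching atoms.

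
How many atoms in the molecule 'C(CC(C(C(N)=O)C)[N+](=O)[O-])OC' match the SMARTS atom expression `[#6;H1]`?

Check the 13 heavy atoms by environment: 2× C (H3) → no; 2× C (H1) → match; 2× C (H2) → no; 1× C (H0) → no; 3× O (H0) → no; 1× N (H2) → no; 1× N (charge +1, H0) → no; 1× O (charge -1, H0) → no.
That gives 2 matching atoms.

2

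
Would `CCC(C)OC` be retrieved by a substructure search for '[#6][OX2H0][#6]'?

Yes

The pattern [#6][OX2H0][#6] describes an aliphatic oxygen bridging two carbons with no H on the oxygen — an ether.
The molecule carries a methoxy ether (-OCH3), whose atoms satisfy every constraint of the query, so the pattern matches.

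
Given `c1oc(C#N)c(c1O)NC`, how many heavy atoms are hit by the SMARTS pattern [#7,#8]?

4

The query [#7,#8] means: nitrogen or oxygen (comma = OR).
Check the 10 heavy atoms by environment: 1× o (aromatic) → match; 4× c (aromatic) → no; 2× C → no; 2× N → match; 1× O → match.
Summing the matching environments: 1 + 2 + 1 = 4 matching atoms.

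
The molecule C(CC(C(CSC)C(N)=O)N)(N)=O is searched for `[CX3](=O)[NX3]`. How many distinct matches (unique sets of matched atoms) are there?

[CX3](=O)[NX3] is the SMARTS for an amide: a carbonyl carbon bonded to a trivalent nitrogen.
The molecule carries 2 separate instances of a primary amide (-C(=O)NH2) meeting every constraint; each maps to a distinct set of atoms, giving 2 matches.

2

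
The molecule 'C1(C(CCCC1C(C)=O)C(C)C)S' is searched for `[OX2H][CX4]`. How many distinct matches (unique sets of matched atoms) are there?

0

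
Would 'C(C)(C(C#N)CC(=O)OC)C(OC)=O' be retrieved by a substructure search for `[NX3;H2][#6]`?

No

The pattern [NX3;H2][#6] describes a trivalent nitrogen with two H attached to carbon — a primary amine.
The closest candidate here is a nitrile (-C#N), but the nitrogen is NX1 (triple-bonded), not NX3 with two H. No other fragment satisfies the full query, so there is no match.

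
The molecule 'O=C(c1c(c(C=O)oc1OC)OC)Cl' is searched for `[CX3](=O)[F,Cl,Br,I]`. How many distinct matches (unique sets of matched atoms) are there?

[CX3](=O)[F,Cl,Br,I] is the SMARTS for an acyl halide: a carbonyl carbon bonded to a halogen.
Exactly one fragment in the molecule meets all constraints, giving 1 match.

1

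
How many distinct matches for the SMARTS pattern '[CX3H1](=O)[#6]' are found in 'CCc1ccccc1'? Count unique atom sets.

0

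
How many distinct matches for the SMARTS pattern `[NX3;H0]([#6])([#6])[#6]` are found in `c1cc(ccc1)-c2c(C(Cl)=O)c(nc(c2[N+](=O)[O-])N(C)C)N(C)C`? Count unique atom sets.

[NX3;H0]([#6])([#6])[#6] is the SMARTS for a tertiary amine: a trivalent nitrogen with no H, bonded to three carbons.
The molecule carries 2 separate instances of a dimethylamino group (-N(CH3)2) meeting every constraint; each maps to a distinct set of atoms, giving 2 matches.

2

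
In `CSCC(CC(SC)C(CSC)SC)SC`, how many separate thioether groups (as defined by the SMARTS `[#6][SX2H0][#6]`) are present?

[#6][SX2H0][#6] is the SMARTS for a thioether: an aliphatic sulfur bridging two carbons with no H on the sulfur.
The molecule carries 5 separate instances of a methylthio ether (-SCH3) meeting every constraint; each maps to a distinct set of atoms, giving 5 matches.

5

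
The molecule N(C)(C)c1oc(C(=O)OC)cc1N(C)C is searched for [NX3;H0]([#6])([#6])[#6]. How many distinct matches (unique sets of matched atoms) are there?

2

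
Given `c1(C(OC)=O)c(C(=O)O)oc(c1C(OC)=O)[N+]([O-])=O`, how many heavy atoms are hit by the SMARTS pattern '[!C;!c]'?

Check the 19 heavy atoms by environment: 1× o (aromatic) → match; 4× c (aromatic) → no; 1× N (charge +1) → match; 1× O (charge -1) → match; 7× O → match; 5× C → no.
Summing the matching environments: 1 + 1 + 1 + 7 = 10 matching atoms.

10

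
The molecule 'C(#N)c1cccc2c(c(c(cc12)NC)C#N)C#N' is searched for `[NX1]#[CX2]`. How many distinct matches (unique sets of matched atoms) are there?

3

[NX1]#[CX2] is the SMARTS for a nitrile: a nitrogen triple-bonded to a two-connected carbon.
The molecule carries 3 separate instances of a nitrile (-C#N) meeting every constraint; each maps to a distinct set of atoms, giving 3 matches.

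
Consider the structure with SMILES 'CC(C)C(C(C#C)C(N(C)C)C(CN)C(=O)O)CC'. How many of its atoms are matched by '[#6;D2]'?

The query [#6;D2] means: any carbon bonded to exactly two heavy atoms.
Check the 19 heavy atoms by environment: 3× C (D2) → match; 6× C (D3) → no; 6× C (D1) → no; 2× O (D1) → no; 1× N (D3) → no; 1× N (D1) → no.
That gives 3 matching atoms.

3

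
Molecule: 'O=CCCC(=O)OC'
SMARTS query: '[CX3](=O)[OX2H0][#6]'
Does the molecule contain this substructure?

The pattern [CX3](=O)[OX2H0][#6] describes a carbonyl carbon bonded to an oxygen that is itself bonded to carbon (no H on that O) — an ester.
The molecule carries a methyl-ester group (-C(=O)OCH3), whose atoms satisfy every constraint of the query, so the pattern matches.

Yes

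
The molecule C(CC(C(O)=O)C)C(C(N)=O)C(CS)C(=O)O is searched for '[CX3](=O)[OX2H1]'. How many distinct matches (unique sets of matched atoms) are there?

2

[CX3](=O)[OX2H1] is the SMARTS for a carboxylic acid: an sp2 carbon double-bonded to O and single-bonded to an -OH oxygen.
The molecule carries 2 separate instances of a carboxylic acid group (-C(=O)OH) meeting every constraint; each maps to a distinct set of atoms, giving 2 matches.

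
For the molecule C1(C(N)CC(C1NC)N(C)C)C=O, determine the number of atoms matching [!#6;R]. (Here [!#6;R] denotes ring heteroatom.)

0

The query [!#6;R] means: non-carbon atom that is part of a ring.
Check the 13 heavy atoms by environment: 5× C (in 5-ring) → no; 4× C (acyclic) → no; 1× O (acyclic) → no; 3× N (acyclic) → no.
No environment satisfies the query, so 0 matching atoms.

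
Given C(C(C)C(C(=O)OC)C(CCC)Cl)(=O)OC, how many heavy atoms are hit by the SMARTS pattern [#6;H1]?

3

Check the 16 heavy atoms by environment: 4× C (H3) → no; 2× C (H2) → no; 3× C (H1) → match; 1× Cl (H0) → no; 2× C (H0) → no; 4× O (H0) → no.
That gives 3 matching atoms.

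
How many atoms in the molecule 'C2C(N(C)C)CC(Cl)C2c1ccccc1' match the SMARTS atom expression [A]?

9

Check the 15 heavy atoms by environment: 7× C → match; 1× Cl → match; 6× c (aromatic) → no; 1× N → match.
Summing the matching environments: 7 + 1 + 1 = 9 matching atoms.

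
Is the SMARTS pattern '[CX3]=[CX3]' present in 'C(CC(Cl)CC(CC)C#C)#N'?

No

The pattern [CX3]=[CX3] describes a non-aromatic C=C double bond between two sp2 carbons — an alkene.
The closest candidate here is an ethynyl group (-C#CH), but the C-C bond is a triple bond, not a double bond. No other fragment satisfies the full query, so there is no match.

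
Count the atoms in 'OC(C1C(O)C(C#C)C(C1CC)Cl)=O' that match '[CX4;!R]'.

2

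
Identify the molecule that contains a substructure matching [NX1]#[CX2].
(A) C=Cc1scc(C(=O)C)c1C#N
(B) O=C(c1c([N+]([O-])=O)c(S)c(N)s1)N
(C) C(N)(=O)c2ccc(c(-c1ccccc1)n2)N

A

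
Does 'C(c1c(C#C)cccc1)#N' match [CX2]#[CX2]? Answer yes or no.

Yes

The pattern [CX2]#[CX2] describes a carbon-carbon triple bond — an alkyne.
The molecule carries an ethynyl group (-C#CH), whose atoms satisfy every constraint of the query, so the pattern matches.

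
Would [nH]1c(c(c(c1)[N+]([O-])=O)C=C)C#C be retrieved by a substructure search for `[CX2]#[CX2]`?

Yes

The pattern [CX2]#[CX2] describes a carbon-carbon triple bond — an alkyne.
The molecule carries an ethynyl group (-C#CH), whose atoms satisfy every constraint of the query, so the pattern matches.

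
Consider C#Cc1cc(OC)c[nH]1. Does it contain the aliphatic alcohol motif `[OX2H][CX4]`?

The pattern [OX2H][CX4] describes a hydroxyl oxygen bound to an sp3 (X4) carbon — an aliphatic alcohol.
The closest candidate here is a methoxy ether (-OCH3), but the oxygen has H0 (ether), not H1. No other fragment satisfies the full query, so there is no match.

No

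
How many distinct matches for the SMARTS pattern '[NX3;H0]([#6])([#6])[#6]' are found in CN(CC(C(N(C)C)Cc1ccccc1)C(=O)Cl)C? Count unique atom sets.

2

[NX3;H0]([#6])([#6])[#6] is the SMARTS for a tertiary amine: a trivalent nitrogen with no H, bonded to three carbons.
The molecule carries 2 separate instances of a dimethylamino group (-N(CH3)2) meeting every constraint; each maps to a distinct set of atoms, giving 2 matches.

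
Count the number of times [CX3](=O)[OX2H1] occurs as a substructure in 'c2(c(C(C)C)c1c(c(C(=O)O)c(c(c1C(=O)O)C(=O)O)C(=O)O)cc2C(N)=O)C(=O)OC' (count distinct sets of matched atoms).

4

[CX3](=O)[OX2H1] is the SMARTS for a carboxylic acid: an sp2 carbon double-bonded to O and single-bonded to an -OH oxygen.
The molecule carries 4 separate instances of a carboxylic acid group (-C(=O)OH) meeting every constraint; each maps to a distinct set of atoms, giving 4 matches.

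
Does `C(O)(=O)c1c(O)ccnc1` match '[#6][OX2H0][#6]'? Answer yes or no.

No

The pattern [#6][OX2H0][#6] describes an aliphatic oxygen bridging two carbons with no H on the oxygen — an ether.
The closest candidate here is a carboxylic acid group (-C(=O)OH), but the -OH oxygen has H1; the =O is OX1, not OX2. No other fragment satisfies the full query, so there is no match.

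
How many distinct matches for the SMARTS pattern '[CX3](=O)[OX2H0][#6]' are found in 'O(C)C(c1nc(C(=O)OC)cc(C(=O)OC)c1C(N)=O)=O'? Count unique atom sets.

3

[CX3](=O)[OX2H0][#6] is the SMARTS for an ester: a carbonyl carbon bonded to an oxygen that is itself bonded to carbon (no H on that O).
The molecule carries 3 separate instances of a methyl-ester group (-C(=O)OCH3) meeting every constraint; each maps to a distinct set of atoms, giving 3 matches.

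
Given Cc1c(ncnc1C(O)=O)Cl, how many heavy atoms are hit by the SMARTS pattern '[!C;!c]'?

5

The query [!C;!c] means: neither aliphatic nor aromatic carbon — same as [!#6].
Check the 11 heavy atoms by environment: 2× n (aromatic) → match; 4× c (aromatic) → no; 2× C → no; 1× Cl → match; 2× O → match.
Summing the matching environments: 2 + 1 + 2 = 5 matching atoms.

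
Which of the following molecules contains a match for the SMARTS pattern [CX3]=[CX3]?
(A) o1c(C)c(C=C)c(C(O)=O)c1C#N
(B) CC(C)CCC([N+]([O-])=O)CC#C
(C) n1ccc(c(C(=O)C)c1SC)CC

A

[CX3]=[CX3] describes a non-aromatic C=C double bond between two sp2 carbons (an alkene).
(A) contains a vinyl group (-CH=CH2), which satisfies every atom and bond constraint.
(B) has an ethynyl group (-C#CH) but the C-C bond is a triple bond, not a double bond.
(C) has an ethyl group (-CH2CH3) but its C-C bond is a single bond between CX4 carbons, not CX3=CX3.
So the answer is (A).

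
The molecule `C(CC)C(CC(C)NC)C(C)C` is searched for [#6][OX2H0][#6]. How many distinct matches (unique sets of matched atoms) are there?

[#6][OX2H0][#6] is the SMARTS for an ether: an aliphatic oxygen bridging two carbons with no H on the oxygen.
No fragment in the molecule satisfies every constraint, giving 0 matches.

0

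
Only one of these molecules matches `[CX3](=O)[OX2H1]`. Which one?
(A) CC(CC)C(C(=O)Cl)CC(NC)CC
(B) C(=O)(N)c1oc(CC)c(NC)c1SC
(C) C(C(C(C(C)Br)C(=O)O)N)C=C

C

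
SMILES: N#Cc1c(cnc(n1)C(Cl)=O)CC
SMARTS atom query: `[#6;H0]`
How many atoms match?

5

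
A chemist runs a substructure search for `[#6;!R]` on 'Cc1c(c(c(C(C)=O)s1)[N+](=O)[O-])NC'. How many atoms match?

4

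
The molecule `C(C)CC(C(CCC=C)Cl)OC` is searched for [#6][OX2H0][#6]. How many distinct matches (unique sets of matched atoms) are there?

1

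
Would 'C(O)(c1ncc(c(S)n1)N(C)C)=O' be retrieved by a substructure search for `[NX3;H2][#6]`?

No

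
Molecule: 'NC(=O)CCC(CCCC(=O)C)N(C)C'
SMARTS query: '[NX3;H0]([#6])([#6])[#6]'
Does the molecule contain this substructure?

The pattern [NX3;H0]([#6])([#6])[#6] describes a trivalent nitrogen with no H, bonded to three carbons — a tertiary amine.
The molecule carries a dimethylamino group (-N(CH3)2), whose atoms satisfy every constraint of the query, so the pattern matches.

Yes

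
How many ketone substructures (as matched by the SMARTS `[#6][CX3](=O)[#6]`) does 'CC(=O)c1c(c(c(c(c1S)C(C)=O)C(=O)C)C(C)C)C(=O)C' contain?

4

[#6][CX3](=O)[#6] is the SMARTS for a ketone: a carbonyl carbon (no H) flanked by two carbons.
The molecule carries 4 separate instances of an acetyl/ketone group (-C(=O)CH3) meeting every constraint; each maps to a distinct set of atoms, giving 4 matches.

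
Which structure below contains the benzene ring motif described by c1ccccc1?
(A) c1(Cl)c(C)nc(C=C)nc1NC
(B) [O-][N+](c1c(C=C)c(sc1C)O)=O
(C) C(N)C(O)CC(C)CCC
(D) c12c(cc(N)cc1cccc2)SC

D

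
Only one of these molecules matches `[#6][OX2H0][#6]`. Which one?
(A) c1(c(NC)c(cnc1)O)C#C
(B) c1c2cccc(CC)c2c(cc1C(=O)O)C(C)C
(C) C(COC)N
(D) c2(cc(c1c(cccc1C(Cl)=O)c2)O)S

C

[#6][OX2H0][#6] describes an aliphatic oxygen bridging two carbons with no H on the oxygen (an ether).
(A) has a hydroxyl group (-OH) but the oxygen has H1, not H0 bridging two carbons.
(B) has a carboxylic acid group (-C(=O)OH) but the -OH oxygen has H1; the =O is OX1, not OX2.
(C) contains a methoxy ether (-OCH3), which satisfies every atom and bond constraint.
(D) has a hydroxyl group (-OH) but the oxygen has H1, not H0 bridging two carbons.
So the answer is (C).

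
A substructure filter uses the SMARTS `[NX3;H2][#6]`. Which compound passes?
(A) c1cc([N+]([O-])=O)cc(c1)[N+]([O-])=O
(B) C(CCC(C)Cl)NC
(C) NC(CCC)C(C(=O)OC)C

C

[NX3;H2][#6] describes a trivalent nitrogen with two H attached to carbon (a primary amine).
(A) has a nitro group (-[N+](=O)[O-]) but the nitrogen is [N+] with no H, not NX3H2.
(B) has an N-methylamino group (-NHCH3) but the nitrogen bears two carbons and only one H (H1), not H2.
(C) contains a primary amino group (-NH2), which satisfies every atom and bond constraint.
So the answer is (C).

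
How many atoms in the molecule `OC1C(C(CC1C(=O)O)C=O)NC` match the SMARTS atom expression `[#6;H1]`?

5

Check the 13 heavy atoms by environment: 1× C (H2) → no; 5× C (H1) → match; 1× C (H0) → no; 2× O (H0) → no; 2× O (H1) → no; 1× N (H1) → no; 1× C (H3) → no.
That gives 5 matching atoms.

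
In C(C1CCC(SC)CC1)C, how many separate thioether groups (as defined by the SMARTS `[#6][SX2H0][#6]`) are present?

1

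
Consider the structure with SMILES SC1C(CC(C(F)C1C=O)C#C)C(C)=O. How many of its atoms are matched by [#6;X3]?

2

The query [#6;X3] means: any carbon (aromatic or not) with three total connections.
Check the 15 heavy atoms by environment: 7× C (X4) → no; 2× C (X2) → no; 2× C (X3) → match; 2× O (X1) → no; 1× S (X2) → no; 1× F (X1) → no.
That gives 2 matching atoms.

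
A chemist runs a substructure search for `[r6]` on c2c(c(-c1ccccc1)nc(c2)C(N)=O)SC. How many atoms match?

12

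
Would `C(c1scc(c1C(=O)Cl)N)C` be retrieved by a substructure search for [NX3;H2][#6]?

Yes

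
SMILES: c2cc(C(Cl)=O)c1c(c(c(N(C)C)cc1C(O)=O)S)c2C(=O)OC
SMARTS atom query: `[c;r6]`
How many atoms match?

Check the 24 heavy atoms by environment: 10× c (aromatic, in 6-ring) → match; 1× N (acyclic) → no; 6× C (acyclic) → no; 5× O (acyclic) → no; 1× S (acyclic) → no; 1× Cl (acyclic) → no.
That gives 10 matching atoms.

10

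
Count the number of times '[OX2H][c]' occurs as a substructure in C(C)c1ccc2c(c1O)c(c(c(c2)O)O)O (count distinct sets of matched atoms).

4

[OX2H][c] is the SMARTS for a phenol: a hydroxyl oxygen attached to an aromatic carbon.
The molecule carries 4 separate instances of a hydroxyl group (-OH) meeting every constraint; each maps to a distinct set of atoms, giving 4 matches.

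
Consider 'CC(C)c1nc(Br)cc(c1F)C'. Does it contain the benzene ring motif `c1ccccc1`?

The pattern c1ccccc1 describes six aromatic carbons in a ring — a benzene ring.
The closest candidate here is a methyl group (-CH3), but no six-membered all-carbon aromatic ring is present. No other fragment satisfies the full query, so there is no match.

No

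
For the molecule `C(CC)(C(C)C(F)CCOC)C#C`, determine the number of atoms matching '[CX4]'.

9

The query [CX4] means: C with X4: aliphatic carbon with exactly 4 total connections (bonds + H).
Check the 13 heavy atoms by environment: 9× C (X4) → match; 2× C (X2) → no; 1× F (X1) → no; 1× O (X2) → no.
That gives 9 matching atoms.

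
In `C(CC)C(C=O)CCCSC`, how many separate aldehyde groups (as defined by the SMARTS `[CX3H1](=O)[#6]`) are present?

[CX3H1](=O)[#6] is the SMARTS for an aldehyde: an sp2 carbon with one H, double-bonded to O and single-bonded to carbon.
Exactly one fragment in the molecule meets all constraints, giving 1 match.

1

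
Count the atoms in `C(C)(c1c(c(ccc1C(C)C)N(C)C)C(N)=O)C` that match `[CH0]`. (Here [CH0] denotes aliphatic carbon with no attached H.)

The query [CH0] means: aliphatic carbon with no attached hydrogen.
Check the 18 heavy atoms by environment: 4× c (aromatic, H0) → no; 2× c (aromatic, H1) → no; 1× N (H0) → no; 6× C (H3) → no; 2× C (H1) → no; 1× C (H0) → match; 1× O (H0) → no; 1× N (H2) → no.
That gives 1 matching atom.

1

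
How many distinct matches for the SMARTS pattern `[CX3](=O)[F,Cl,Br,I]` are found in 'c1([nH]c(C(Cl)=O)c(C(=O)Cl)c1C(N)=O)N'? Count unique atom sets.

2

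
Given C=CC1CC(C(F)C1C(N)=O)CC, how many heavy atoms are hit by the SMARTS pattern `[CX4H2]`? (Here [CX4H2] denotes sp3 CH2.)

2

The query [CX4H2] means: sp3 carbon (X4) with exactly two hydrogens.
Check the 13 heavy atoms by environment: 4× C (H1, X4) → no; 2× C (H2, X4) → match; 1× F (H0, X1) → no; 1× C (H1, X3) → no; 1× C (H2, X3) → no; 1× C (H3, X4) → no; 1× C (H0, X3) → no; 1× O (H0, X1) → no; 1× N (H2, X3) → no.
That gives 2 matching atoms.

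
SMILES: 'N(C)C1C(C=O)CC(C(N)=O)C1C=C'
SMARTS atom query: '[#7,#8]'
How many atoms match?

4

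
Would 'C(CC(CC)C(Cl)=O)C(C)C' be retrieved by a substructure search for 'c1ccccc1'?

No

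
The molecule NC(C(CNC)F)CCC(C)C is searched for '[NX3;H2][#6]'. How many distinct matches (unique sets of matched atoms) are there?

1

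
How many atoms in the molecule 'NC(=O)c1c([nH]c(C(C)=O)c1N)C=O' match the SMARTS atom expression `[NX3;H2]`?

The query [NX3;H2] means: aliphatic N with 3 total connections, two of them H — an -NH2 nitrogen (amine or amide).
Check the 14 heavy atoms by environment: 1× n (aromatic, H1, X3) → no; 4× c (aromatic, H0, X3) → no; 2× C (H0, X3) → no; 3× O (H0, X1) → no; 2× N (H2, X3) → match; 1× C (H3, X4) → no; 1× C (H1, X3) → no.
That gives 2 matching atoms.

2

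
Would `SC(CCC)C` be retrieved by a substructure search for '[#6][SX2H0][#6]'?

The pattern [#6][SX2H0][#6] describes an aliphatic sulfur bridging two carbons with no H on the sulfur — a thioether.
The closest candidate here is a thiol (-SH), but the sulfur has H1, not H0 bridging two carbons. No other fragment satisfies the full query, so there is no match.

No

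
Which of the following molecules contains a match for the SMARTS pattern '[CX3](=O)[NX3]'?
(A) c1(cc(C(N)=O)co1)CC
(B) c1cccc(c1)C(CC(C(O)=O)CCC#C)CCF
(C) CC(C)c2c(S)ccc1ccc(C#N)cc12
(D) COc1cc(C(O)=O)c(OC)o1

[CX3](=O)[NX3] describes a carbonyl carbon bonded to a trivalent nitrogen (an amide).
(A) contains a primary amide (-C(=O)NH2), which satisfies every atom and bond constraint.
(B) has a carboxylic acid group (-C(=O)OH) but the carbonyl is bonded to O, not to an NX3 nitrogen.
(C) has a nitrile (-C#N) but the nitrile N is NX1 (triple-bonded), not NX3.
(D) has a carboxylic acid group (-C(=O)OH) but the carbonyl is bonded to O, not to an NX3 nitrogen.
So the answer is (A).

A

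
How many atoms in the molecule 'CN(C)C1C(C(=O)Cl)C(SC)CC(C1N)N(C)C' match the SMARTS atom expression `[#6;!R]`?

6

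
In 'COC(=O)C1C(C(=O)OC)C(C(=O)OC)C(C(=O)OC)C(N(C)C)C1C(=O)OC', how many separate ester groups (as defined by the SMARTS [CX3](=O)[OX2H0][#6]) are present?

5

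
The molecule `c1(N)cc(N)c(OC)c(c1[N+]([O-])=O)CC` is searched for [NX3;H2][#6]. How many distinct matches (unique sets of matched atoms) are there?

2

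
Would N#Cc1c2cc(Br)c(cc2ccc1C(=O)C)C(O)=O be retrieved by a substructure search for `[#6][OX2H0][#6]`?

The pattern [#6][OX2H0][#6] describes an aliphatic oxygen bridging two carbons with no H on the oxygen — an ether.
The closest candidate here is a carboxylic acid group (-C(=O)OH), but the -OH oxygen has H1; the =O is OX1, not OX2. No other fragment satisfies the full query, so there is no match.

No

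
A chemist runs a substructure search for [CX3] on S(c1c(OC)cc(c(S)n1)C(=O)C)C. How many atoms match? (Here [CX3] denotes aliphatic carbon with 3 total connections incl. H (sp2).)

Check the 14 heavy atoms by environment: 1× n (aromatic, X2) → no; 5× c (aromatic, X3) → no; 2× S (X2) → no; 3× C (X4) → no; 1× C (X3) → match; 1× O (X1) → no; 1× O (X2) → no.
That gives 1 matching atom.

1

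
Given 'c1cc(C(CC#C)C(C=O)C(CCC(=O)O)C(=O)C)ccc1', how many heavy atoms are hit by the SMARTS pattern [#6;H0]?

The query [#6;H0] means: any carbon with no attached hydrogen.
Check the 22 heavy atoms by environment: 3× C (H2) → no; 5× C (H1) → no; 3× C (H0) → match; 3× O (H0) → no; 1× C (H3) → no; 1× O (H1) → no; 1× c (aromatic, H0) → match; 5× c (aromatic, H1) → no.
Summing the matching environments: 3 + 1 = 4 matching atoms.

4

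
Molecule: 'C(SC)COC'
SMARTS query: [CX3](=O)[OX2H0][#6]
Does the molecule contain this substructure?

No

The pattern [CX3](=O)[OX2H0][#6] describes a carbonyl carbon bonded to an oxygen that is itself bonded to carbon (no H on that O) — an ester.
The closest candidate here is a methoxy ether (-OCH3), but the ether oxygen is not adjacent to a C=O carbon. No other fragment satisfies the full query, so there is no match.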